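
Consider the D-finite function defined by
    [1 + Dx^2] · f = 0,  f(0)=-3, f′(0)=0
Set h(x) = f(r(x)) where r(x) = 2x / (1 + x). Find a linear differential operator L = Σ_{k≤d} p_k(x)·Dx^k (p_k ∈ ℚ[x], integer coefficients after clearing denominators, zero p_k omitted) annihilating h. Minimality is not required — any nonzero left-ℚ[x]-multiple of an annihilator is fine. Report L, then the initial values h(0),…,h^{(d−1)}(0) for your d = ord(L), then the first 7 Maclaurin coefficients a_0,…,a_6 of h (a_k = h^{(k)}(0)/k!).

f: a_k = -3, 0, 3/2, 0, -1/8, 0, 1/240, …
Change of var in L_f (x↦r) gives L₀.
L = 4 + (2 + 6·x + 6·x^2 + 2·x^3)·Dx + (1 + 4·x + 6·x^2 + 4·x^3 + x^4)·Dx^2  (order 2).
h: a_k = -3, 0, 6, -12, 16, -16, 154/15, …
ICs: h(0) = -3, h′(0) = 0.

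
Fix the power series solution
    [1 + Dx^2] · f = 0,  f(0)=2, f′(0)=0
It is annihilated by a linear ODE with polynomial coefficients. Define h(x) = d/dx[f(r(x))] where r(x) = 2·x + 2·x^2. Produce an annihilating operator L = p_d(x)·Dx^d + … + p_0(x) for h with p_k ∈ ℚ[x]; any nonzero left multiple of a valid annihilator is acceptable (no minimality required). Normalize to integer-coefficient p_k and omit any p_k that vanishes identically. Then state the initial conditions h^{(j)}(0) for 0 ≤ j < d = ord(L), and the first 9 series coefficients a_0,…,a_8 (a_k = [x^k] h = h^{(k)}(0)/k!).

f: a_k = 2, 0, -1, 0, 1/12, 0, -1/360, 0, 1/20160, …
L₀ from L_f via x↦r, Dx↦r'^{-1}Dx.
Derive L from L₀ (diff closure).
L = (16 + 32·x + 96·x^2 + 128·x^3 + 64·x^4) + (-6 - 12·x)·Dx + (1 + 4·x + 4·x^2)·Dx^2  (order 2).
h: a_k = 0, -8, -24, -32/3, 80/3, 704/15, 448/15, -3328/315, -1088/35, …
ICs: h(0) = 0, h′(0) = -8.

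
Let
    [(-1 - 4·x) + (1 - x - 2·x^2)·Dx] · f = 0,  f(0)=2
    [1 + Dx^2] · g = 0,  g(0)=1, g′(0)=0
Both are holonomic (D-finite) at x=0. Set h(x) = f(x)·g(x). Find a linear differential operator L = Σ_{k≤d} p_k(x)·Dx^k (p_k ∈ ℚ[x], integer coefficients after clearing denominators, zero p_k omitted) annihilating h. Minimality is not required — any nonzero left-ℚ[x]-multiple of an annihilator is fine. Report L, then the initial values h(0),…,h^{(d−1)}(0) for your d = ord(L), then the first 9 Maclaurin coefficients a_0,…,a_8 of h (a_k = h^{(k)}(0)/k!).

f: a_k = 2, 2, 6, 10, 22, 42, 86, 170, 342, …
g: a_k = 1, 0, -1/2, 0, 1/24, 0, -1/720, 0, 1/40320, …
L₀ := L_f ⊗_s L_g (sym. prod.), ord ≤ 2.
L = (3 + x + 2·x^2) + (2 + 8·x)·Dx + (-1 + x + 2·x^2)·Dx^2  (order 2).
h: a_k = 2, 2, 5, 9, 229/12, 445/12, 27089/360, 53789/360, 6046153/20160, …
ICs: h(0) = 2, h′(0) = 2.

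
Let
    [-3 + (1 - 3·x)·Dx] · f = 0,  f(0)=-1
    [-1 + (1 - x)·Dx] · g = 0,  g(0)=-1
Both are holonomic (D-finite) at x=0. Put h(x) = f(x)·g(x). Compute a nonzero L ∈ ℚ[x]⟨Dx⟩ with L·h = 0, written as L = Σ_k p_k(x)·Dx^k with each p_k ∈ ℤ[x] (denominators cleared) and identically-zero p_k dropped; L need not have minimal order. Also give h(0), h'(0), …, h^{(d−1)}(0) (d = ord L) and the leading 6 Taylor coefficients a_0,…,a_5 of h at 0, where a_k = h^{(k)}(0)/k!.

f: a_k = -1, -3, -9, -27, -81, -243, …
g: a_k = -1, -1, -1, -1, -1, -1, …
Sym-product of L_f,L_g gives L₀ (≤ ord 1).
L = (-4 + 6·x) + (1 - 4·x + 3·x^2)·Dx  (order 1).
h: a_k = 1, 4, 13, 40, 121, 364, …
ICs: h(0) = 1.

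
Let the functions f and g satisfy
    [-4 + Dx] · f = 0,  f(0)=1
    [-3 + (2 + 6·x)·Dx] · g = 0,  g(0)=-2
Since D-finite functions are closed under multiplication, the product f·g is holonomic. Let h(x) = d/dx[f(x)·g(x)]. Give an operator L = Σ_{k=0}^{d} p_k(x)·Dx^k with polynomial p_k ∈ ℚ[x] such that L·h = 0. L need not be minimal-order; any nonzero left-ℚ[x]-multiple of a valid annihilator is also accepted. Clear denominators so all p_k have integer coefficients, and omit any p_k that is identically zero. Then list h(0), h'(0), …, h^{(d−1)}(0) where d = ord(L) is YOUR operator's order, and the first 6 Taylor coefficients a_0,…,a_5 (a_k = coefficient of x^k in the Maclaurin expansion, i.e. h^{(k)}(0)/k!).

f: a_k = 1, 4, 8, 32/3, 32/3, 128/15, …
g: a_k = -2, -3, 9/4, -27/8, 405/64, -1701/128, …
h₀=f·g: eliminate ⇒ L₀, order ≤ 1·1.
Derive L from L₀ (diff closure).
L = (103 + 528·x + 576·x^2) + (-22 - 114·x - 144·x^2)·Dx  (order 1).
h: a_k = -11, -103/2, -953/8, -8161/48, -76883/384, -497863/3840, …
ICs: h(0) = -11.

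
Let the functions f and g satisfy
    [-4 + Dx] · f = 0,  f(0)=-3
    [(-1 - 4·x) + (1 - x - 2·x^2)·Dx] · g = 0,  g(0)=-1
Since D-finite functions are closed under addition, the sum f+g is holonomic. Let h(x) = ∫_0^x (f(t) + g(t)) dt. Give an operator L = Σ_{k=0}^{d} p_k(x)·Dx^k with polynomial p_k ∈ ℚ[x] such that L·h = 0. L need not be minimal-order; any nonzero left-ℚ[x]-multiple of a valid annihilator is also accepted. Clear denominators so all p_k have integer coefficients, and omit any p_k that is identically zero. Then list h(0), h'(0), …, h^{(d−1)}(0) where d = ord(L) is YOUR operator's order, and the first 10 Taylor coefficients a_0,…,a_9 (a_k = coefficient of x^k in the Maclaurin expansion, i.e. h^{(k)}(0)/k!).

f: a_k = -3, -12, -24, -32, -32, -128/5, -256/15, -1024/105, -512/105, -2048/945, …
g: a_k = -1, -1, -3, -5, -11, -21, -43, -85, -171, -341, …
L₀ := lclm(L_f,L_g); ord L₀ ≤ 1+1.
∫: right-multiply L₀ by Dx.
L = (8 + 192·x^2 + 128·x^3)·Dx + (10 - 44·x - 72·x^2 + 64·x^3 + 64·x^4)·Dx^2 + (-3 + 11·x + 6·x^2 - 24·x^3 - 16·x^4)·Dx^3  (order 3).
h: a_k = 0, -4, -13/2, -9, -37/4, -43/5, -233/30, -901/105, -9949/840, -18467/945, …
ICs: h(0) = 0, h′(0) = -4, h′′(0) = -13.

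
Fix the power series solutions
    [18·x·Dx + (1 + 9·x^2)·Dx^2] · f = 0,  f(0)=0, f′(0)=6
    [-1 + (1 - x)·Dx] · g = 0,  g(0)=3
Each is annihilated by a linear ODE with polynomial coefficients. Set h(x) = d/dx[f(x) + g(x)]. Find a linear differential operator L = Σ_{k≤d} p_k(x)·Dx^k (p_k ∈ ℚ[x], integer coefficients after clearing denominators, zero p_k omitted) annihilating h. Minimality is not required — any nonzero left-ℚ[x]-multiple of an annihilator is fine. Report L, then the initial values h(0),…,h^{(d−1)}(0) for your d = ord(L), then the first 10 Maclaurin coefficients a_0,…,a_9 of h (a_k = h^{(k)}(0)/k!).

L = (18 - 72·x - 486·x^2) + (-12 + 18·x + 180·x^2 - 486·x^3)·Dx + (1 + 8·x + 72·x^3 - 81·x^4)·Dx^2  (order 2).
h: a_k = 9, 6, -45, 12, 501, 18, -4353, 24, 39393, 30, …
ICs: h(0) = 9, h′(0) = 6.

f: a_k = 0, 6, 0, -18, 0, 486/5, 0, -4374/7, 0, 4374, …
g: a_k = 3, 3, 3, 3, 3, 3, 3, 3, 3, 3, …
Sum ⇒ L₀ = lclm(L_f,L_g) in ℚ(x)⟨Dx⟩.
h₀' ⇒ L via d/dx closure of L₀.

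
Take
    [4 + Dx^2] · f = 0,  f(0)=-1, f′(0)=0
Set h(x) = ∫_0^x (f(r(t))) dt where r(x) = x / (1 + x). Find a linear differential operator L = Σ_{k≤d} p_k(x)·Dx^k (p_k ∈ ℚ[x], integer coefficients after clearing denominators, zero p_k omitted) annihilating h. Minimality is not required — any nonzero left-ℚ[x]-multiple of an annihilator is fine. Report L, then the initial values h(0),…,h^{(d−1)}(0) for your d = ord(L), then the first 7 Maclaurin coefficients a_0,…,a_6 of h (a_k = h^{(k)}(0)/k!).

L = 4·Dx + (2 + 6·x + 6·x^2 + 2·x^3)·Dx^2 + (1 + 4·x + 6·x^2 + 4·x^3 + x^4)·Dx^3  (order 3).
h: a_k = 0, -1, 0, 2/3, -1, 16/15, -8/9, …
ICs: h(0) = 0, h′(0) = -1, h′′(0) = 0.

f: a_k = -1, 0, 2, 0, -2/3, 0, 4/45, …
h₀=f(r): pull back L_f along r ⇒ L₀.
h=∫₀ˣh₀: take L = L₀·Dx.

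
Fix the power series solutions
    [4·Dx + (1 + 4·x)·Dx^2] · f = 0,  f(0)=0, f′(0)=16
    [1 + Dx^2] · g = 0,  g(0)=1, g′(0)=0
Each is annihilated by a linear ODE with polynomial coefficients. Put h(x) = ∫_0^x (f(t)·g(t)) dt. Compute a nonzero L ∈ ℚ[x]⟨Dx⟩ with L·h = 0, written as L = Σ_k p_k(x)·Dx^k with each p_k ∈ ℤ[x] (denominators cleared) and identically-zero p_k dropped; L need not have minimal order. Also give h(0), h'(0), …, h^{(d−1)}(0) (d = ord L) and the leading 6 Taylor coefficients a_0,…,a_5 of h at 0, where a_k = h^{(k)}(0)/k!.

L = (-147 - 144·x - 224·x^2 + 256·x^3 + 256·x^4)·Dx + (-56 - 160·x + 384·x^2 + 512·x^3)·Dx^2 + (-150 - 160·x - 192·x^2 + 512·x^3 + 512·x^4)·Dx^3 + (-56 - 160·x + 384·x^2 + 512·x^3)·Dx^4 + (-3 - 16·x + 32·x^2 + 256·x^3 + 256·x^4)·Dx^5  (order 5).
h: a_k = 0, 0, 8, -32/3, 58/3, -48, …
ICs: h(0) = 0, h′(0) = 0, h′′(0) = 16, h′′′(0) = -64, h′′′′(0) = 464.

f: a_k = 0, 16, -32, 256/3, -256, 4096/5, …
g: a_k = 1, 0, -1/2, 0, 1/24, 0, …
Sym-product of L_f,L_g gives L₀ (≤ ord 4).
h=∫h₀ ⇒ L = L₀·Dx.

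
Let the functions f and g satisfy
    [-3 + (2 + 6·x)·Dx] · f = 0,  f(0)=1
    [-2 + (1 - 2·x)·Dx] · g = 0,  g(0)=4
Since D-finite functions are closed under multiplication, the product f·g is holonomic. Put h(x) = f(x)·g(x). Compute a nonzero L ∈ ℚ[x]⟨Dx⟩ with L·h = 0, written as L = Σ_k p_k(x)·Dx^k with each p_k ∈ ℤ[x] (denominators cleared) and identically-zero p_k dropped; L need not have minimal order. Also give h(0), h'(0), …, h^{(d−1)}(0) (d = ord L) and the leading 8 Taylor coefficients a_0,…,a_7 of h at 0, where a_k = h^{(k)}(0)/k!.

f: a_k = 1, 3/2, -9/8, 27/16, -405/128, 1701/256, -15309/1024, 72171/2048, …
g: a_k = 4, 8, 16, 32, 64, 128, 256, 512, …
L₀ := L_f ⊗_s L_g (sym. prod.), ord ≤ 1.
L = (7 + 6·x) + (-2 - 2·x + 12·x^2)·Dx  (order 1).
h: a_k = 4, 14, 47/2, 215/4, 3035/32, 13841/64, 95419/256, 453847/512, …
ICs: h(0) = 4.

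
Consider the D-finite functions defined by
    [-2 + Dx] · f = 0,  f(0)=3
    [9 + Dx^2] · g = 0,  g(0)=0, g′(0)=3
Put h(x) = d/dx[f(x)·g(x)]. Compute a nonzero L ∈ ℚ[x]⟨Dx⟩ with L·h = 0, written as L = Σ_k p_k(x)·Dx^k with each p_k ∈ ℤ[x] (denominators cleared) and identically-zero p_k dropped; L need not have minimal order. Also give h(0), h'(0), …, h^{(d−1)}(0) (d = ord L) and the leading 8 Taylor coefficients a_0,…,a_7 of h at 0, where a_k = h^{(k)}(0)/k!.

L = 13 - 4·Dx + Dx^2  (order 2).
h: a_k = 9, 36, 27/2, -60, -597/8, -207/10, 1483/80, 17, …
ICs: h(0) = 9, h′(0) = 36.

f: a_k = 3, 6, 6, 4, 2, 4/5, 4/15, 8/105, …
g: a_k = 0, 3, 0, -9/2, 0, 81/40, 0, -243/560, …
L₀ := L_f ⊗_s L_g (sym. prod.), ord ≤ 2.
h₀' ⇒ L via d/dx closure of L₀.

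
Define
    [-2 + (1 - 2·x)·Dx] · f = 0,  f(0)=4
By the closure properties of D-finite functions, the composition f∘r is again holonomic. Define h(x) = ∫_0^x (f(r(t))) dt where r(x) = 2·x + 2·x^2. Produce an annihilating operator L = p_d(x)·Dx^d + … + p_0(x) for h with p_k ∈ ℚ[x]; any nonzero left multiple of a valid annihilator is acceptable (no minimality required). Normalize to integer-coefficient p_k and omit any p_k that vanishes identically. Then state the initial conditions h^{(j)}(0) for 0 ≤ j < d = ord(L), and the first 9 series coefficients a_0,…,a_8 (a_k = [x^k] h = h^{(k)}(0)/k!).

f: a_k = 4, 8, 16, 32, 64, 128, 256, 512, 1024, …
Substitute x→r, Dx→(1/r')Dx; clear ⇒ L₀.
h=∫h₀ ⇒ L = L₀·Dx.
L = (4 + 8·x)·Dx + (-1 + 4·x + 4·x^2)·Dx^2  (order 2).
h: a_k = 0, 4, 8, 80/3, 96, 1856/5, 4480/3, 43264/7, 26112, …
ICs: h(0) = 0, h′(0) = 4.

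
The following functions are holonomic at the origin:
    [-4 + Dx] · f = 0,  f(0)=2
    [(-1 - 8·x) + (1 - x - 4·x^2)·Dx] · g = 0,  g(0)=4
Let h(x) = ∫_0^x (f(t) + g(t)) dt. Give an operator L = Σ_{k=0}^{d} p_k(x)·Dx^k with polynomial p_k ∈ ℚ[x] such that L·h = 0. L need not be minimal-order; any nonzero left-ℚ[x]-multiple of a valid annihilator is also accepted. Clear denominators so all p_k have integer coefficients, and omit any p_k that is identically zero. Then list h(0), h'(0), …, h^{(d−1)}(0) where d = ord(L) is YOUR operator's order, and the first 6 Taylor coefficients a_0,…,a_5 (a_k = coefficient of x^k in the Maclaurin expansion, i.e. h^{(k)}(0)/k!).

L = (24 - 16·x + 576·x^2 + 512·x^3)·Dx + (6 - 56·x - 208·x^2 + 128·x^3 + 256·x^4)·Dx^2 + (-3 + 15·x + 16·x^2 - 64·x^3 - 64·x^4)·Dx^3  (order 3).
h: a_k = 0, 6, 6, 12, 43/3, 412/15, …
ICs: h(0) = 0, h′(0) = 6, h′′(0) = 12.

f: a_k = 2, 8, 16, 64/3, 64/3, 256/15, …
g: a_k = 4, 4, 20, 36, 116, 260, …
h₀=f+g: left-lcm gives L₀, ord ≤ 2.
h=∫₀ˣh₀: take L = L₀·Dx.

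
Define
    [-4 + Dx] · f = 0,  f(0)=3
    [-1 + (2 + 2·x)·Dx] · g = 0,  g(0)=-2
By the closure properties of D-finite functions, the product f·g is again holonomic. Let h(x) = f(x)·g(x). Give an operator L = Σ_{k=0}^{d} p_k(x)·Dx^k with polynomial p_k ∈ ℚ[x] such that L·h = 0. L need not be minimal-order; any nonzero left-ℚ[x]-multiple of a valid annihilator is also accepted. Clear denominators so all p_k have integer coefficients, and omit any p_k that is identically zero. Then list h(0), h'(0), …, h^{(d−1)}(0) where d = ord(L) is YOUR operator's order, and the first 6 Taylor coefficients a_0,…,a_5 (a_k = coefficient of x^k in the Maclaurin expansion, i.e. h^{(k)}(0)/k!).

L = (-9 - 8·x) + (2 + 2·x)·Dx  (order 1).
h: a_k = -6, -27, -237/4, -683/8, -5841/64, -49553/640, …
ICs: h(0) = -6.

f: a_k = 3, 12, 24, 32, 32, 128/5, …
g: a_k = -2, -1, 1/4, -1/8, 5/64, -7/128, …
f·g: L₀ = L_f ⊗_s L_g, ord ≤ 1·1.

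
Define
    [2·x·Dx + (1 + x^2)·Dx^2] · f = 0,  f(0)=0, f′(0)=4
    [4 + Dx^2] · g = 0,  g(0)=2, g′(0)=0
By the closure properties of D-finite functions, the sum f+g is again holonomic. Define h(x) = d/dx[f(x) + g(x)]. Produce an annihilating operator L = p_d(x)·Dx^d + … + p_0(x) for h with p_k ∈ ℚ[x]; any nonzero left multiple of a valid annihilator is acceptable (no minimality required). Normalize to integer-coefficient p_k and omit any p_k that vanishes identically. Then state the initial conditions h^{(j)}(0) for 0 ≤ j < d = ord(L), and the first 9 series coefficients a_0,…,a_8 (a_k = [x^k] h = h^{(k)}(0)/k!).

L = (-32·x + 80·x^3 + 16·x^5) + (4 + 32·x^2 + 36·x^4 + 8·x^6)·Dx + (-8·x + 20·x^3 + 4·x^5)·Dx^2 + (1 + 8·x^2 + 9·x^4 + 2·x^6)·Dx^3  (order 3).
h: a_k = 4, -8, -4, 16/3, 4, -16/15, -4, 32/315, 4, …
ICs: h(0) = 4, h′(0) = -8, h′′(0) = -8.

f: a_k = 0, 4, 0, -4/3, 0, 4/5, 0, -4/7, 0, …
g: a_k = 2, 0, -4, 0, 4/3, 0, -8/45, 0, 4/315, …
Sum ⇒ L₀ = lclm(L_f,L_g) in ℚ(x)⟨Dx⟩.
Differentiate: ansatz ord ≤ ord L₀ ⇒ L.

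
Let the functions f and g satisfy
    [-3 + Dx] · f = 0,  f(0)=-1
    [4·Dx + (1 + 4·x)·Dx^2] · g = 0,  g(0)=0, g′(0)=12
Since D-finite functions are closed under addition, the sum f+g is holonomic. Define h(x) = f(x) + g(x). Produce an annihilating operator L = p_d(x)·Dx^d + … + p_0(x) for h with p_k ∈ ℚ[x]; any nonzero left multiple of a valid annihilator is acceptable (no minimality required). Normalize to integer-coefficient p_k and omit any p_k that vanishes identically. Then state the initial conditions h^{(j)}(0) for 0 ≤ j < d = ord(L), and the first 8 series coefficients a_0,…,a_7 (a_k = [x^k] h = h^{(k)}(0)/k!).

f: a_k = -1, -3, -9/2, -9/2, -27/8, -81/40, -81/80, -243/560, …
g: a_k = 0, 12, -24, 64, -192, 3072/5, -2048, 49152/7, …
Sum ⇒ L₀ = lclm(L_f,L_g) in ℚ(x)⟨Dx⟩.
L = (-132 - 144·x)·Dx + (23 - 72·x - 144·x^2)·Dx^2 + (7 + 40·x + 48·x^2)·Dx^3  (order 3).
h: a_k = -1, 9, -57/2, 119/2, -1563/8, 4899/8, -163921/80, 3931917/560, …
ICs: h(0) = -1, h′(0) = 9, h′′(0) = -57.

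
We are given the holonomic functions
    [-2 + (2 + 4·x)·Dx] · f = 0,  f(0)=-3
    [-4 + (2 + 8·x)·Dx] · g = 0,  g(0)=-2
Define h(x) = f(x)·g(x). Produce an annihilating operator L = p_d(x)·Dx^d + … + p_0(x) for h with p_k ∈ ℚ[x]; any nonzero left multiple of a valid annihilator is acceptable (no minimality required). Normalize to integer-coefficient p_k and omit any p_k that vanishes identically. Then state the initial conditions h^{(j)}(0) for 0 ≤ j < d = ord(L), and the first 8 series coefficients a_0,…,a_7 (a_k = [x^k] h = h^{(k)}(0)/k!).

L = (-3 - 8·x) + (1 + 6·x + 8·x^2)·Dx  (order 1).
h: a_k = 6, 18, -3, 9, -111/4, 351/4, -2271/8, 7497/8, …
ICs: h(0) = 6.

f: a_k = -3, -3, 3/2, -3/2, 15/8, -21/8, 63/16, -99/16, …
g: a_k = -2, -4, 4, -8, 20, -56, 168, -528, …
L₀ := L_f ⊗_s L_g (sym. prod.), ord ≤ 1.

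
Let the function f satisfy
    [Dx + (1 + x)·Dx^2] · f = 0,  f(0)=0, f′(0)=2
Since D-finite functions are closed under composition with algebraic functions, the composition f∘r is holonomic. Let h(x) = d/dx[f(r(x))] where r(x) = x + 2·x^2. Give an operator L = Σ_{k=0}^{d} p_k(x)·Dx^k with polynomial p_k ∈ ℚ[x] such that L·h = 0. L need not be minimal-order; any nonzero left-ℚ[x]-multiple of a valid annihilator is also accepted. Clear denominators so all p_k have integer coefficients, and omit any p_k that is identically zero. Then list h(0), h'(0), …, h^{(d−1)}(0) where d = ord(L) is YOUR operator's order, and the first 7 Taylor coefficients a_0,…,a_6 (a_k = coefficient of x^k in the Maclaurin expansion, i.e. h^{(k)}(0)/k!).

f: a_k = 0, 2, -1, 2/3, -1/2, 2/5, -1/3, …
Substitute x→r, Dx→(1/r')Dx; clear ⇒ L₀.
Differentiate: ansatz ord ≤ ord L₀ ⇒ L.
L = (-3 + 4·x + 8·x^2) + (1 + 5·x + 6·x^2 + 8·x^3)·Dx  (order 1).
h: a_k = 2, 6, -10, -2, 22, -18, -26, …
ICs: h(0) = 2.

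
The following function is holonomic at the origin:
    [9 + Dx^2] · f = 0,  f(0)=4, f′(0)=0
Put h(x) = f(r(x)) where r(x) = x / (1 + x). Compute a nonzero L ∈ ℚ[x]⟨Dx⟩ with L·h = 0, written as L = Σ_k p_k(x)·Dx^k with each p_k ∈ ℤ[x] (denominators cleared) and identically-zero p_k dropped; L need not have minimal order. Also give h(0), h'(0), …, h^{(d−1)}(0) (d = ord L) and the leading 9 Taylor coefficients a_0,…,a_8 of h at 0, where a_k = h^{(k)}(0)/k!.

L = 9 + (2 + 6·x + 6·x^2 + 2·x^3)·Dx + (1 + 4·x + 6·x^2 + 4·x^3 + x^4)·Dx^2  (order 2).
h: a_k = 4, 0, -18, 36, -81/2, 18, 819/20, -1377/10, 293553/1120, …
ICs: h(0) = 4, h′(0) = 0.

f: a_k = 4, 0, -18, 0, 27/2, 0, -81/20, 0, 729/1120, …
h₀=f(r): pull back L_f along r ⇒ L₀.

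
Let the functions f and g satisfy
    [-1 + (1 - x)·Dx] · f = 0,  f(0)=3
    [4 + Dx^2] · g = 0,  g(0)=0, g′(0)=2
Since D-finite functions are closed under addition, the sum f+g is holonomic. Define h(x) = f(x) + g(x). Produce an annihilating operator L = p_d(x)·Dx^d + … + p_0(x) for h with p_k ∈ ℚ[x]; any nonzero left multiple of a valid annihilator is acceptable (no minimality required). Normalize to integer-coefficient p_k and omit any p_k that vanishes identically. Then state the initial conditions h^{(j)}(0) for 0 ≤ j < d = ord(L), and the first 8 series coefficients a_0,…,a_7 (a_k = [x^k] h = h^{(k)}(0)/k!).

f: a_k = 3, 3, 3, 3, 3, 3, 3, 3, …
g: a_k = 0, 2, 0, -4/3, 0, 4/15, 0, -8/315, …
L₀ := lclm(L_f,L_g); ord L₀ ≤ 1+2.
L = (20 - 16·x + 8·x^2) + (-12 + 28·x - 24·x^2 + 8·x^3)·Dx + (5 - 4·x + 2·x^2)·Dx^2 + (-3 + 7·x - 6·x^2 + 2·x^3)·Dx^3  (order 3).
h: a_k = 3, 5, 3, 5/3, 3, 49/15, 3, 937/315, …
ICs: h(0) = 3, h′(0) = 5, h′′(0) = 6.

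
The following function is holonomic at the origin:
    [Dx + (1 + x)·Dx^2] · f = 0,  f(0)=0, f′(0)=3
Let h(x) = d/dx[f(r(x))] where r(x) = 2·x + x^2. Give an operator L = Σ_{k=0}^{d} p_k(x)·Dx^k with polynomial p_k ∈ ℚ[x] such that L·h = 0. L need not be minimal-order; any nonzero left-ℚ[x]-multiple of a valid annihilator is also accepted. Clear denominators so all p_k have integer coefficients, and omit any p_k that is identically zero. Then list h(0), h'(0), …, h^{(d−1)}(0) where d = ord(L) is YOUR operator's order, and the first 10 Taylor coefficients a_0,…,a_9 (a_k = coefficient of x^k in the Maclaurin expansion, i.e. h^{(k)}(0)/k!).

f: a_k = 0, 3, -3/2, 1, -3/4, 3/5, -1/2, 3/7, -3/8, 1/3, …
L₀ from L_f via x↦r, Dx↦r'^{-1}Dx.
Derive L from L₀ (diff closure).
L = 1 + (1 + x)·Dx  (order 1).
h: a_k = 6, -6, 6, -6, 6, -6, 6, -6, 6, -6, …
ICs: h(0) = 6.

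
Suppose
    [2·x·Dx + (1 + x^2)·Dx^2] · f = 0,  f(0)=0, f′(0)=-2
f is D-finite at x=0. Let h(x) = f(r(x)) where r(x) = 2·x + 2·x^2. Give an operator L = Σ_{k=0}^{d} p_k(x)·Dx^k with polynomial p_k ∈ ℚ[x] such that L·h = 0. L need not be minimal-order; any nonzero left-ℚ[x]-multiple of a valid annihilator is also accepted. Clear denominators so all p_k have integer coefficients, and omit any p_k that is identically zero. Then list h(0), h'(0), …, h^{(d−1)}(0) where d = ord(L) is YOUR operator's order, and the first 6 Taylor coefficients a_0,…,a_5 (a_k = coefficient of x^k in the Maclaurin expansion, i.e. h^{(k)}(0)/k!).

f: a_k = 0, -2, 0, 2/3, 0, -2/5, …
h₀=f(r): pull back L_f along r ⇒ L₀.
L = (-2 + 8·x + 32·x^2 + 48·x^3 + 24·x^4)·Dx + (1 + 2·x + 4·x^2 + 16·x^3 + 20·x^4 + 8·x^5)·Dx^2  (order 2).
h: a_k = 0, -4, -4, 16/3, 16, 16/5, …
ICs: h(0) = 0, h′(0) = -4.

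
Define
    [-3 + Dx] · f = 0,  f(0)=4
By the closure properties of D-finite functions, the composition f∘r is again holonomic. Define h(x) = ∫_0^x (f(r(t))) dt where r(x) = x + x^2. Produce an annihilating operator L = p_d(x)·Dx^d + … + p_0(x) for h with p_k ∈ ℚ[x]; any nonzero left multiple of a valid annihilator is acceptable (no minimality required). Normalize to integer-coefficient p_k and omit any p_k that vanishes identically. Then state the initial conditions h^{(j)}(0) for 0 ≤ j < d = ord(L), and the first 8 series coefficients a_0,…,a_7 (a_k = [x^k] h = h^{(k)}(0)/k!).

L = (-3 - 6·x)·Dx + Dx^2  (order 2).
h: a_k = 0, 4, 6, 10, 27/2, 171/10, 387/20, 2871/140, …
ICs: h(0) = 0, h′(0) = 4.

f: a_k = 4, 12, 18, 18, 27/2, 81/10, 81/20, 243/140, …
f∘r: x↦r, Dx↦Dx/r' in L_f ⇒ L₀.
h=∫₀ˣh₀: take L = L₀·Dx.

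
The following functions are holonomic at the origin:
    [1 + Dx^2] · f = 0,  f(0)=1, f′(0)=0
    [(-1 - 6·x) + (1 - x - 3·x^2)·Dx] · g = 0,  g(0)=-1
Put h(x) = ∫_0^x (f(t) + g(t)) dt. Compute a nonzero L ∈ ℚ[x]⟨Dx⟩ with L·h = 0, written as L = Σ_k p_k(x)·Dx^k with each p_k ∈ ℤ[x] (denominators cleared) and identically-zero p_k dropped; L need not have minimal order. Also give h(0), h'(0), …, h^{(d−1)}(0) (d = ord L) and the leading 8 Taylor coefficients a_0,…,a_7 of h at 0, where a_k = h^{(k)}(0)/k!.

f: a_k = 1, 0, -1/2, 0, 1/24, 0, -1/720, 0, …
g: a_k = -1, -1, -4, -7, -19, -40, -97, -217, …
h₀=f+g: left-lcm gives L₀, ord ≤ 3.
∫: right-multiply L₀ by Dx.
L = (-43 - 292·x - 307·x^2 - 624·x^3 - 45·x^4 - 54·x^5)·Dx + (9 + 7·x + 6·x^2 - 91·x^3 - 144·x^4 - 27·x^5 - 27·x^6)·Dx^2 + (-43 - 292·x - 307·x^2 - 624·x^3 - 45·x^4 - 54·x^5)·Dx^3 + (9 + 7·x + 6·x^2 - 91·x^3 - 144·x^4 - 27·x^5 - 27·x^6)·Dx^4  (order 4).
h: a_k = 0, 0, -1/2, -3/2, -7/4, -91/24, -20/3, -69841/5040, …
ICs: h(0) = 0, h′(0) = 0, h′′(0) = -1, h′′′(0) = -9.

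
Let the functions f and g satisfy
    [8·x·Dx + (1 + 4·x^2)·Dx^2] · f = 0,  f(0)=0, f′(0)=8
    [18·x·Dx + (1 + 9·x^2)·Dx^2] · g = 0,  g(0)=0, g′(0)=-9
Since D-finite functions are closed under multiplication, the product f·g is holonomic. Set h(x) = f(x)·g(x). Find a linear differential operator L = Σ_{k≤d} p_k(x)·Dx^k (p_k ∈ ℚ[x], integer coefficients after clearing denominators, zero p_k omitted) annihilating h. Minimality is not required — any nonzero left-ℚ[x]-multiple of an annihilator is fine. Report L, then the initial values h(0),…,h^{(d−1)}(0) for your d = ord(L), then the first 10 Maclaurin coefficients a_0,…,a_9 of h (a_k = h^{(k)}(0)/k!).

L = (-864·x - 18720·x^3 - 82944·x^5 + 134784·x^7 + 1119744·x^9)·Dx + (-52 - 3036·x^2 - 33696·x^4 - 72576·x^6 + 471744·x^8 + 1679616·x^10)·Dx^2 + (-104·x - 2072·x^3 - 11232·x^5 + 13968·x^7 + 269568·x^9 + 559872·x^11)·Dx^3 + (-1 - 26·x^2 - 205·x^4 + 7380·x^8 + 33696·x^10 + 46656·x^12)·Dx^4  (order 4).
h: a_k = 0, 0, -72, 0, 312, 0, -8424/5, 0, 364104/35, 0, …
ICs: h(0) = 0, h′(0) = 0, h′′(0) = -144, h′′′(0) = 0.

f: a_k = 0, 8, 0, -32/3, 0, 128/5, 0, -512/7, 0, 2048/9, …
g: a_k = 0, -9, 0, 27, 0, -729/5, 0, 6561/7, 0, -6561, …
Product ⇒ symmetric product L₀, ord ≤ 4.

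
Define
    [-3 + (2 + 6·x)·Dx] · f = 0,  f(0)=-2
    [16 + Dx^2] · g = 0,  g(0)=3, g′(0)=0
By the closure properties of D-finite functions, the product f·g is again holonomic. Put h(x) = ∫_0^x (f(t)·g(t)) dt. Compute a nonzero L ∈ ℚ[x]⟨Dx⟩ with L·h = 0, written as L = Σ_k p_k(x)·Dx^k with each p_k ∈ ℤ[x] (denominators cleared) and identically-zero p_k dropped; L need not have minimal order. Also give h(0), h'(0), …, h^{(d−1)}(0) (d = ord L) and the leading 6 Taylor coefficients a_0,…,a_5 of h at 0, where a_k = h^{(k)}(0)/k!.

L = (91 + 384·x + 576·x^2)·Dx + (-12 - 36·x)·Dx^2 + (4 + 24·x + 36·x^2)·Dx^3  (order 3).
h: a_k = 0, -6, -9/2, 73/4, 495/32, -6337/320, …
ICs: h(0) = 0, h′(0) = -6, h′′(0) = -9.

f: a_k = -2, -3, 9/4, -27/8, 405/64, -1701/128, …
g: a_k = 3, 0, -24, 0, 32, 0, …
f·g: L₀ = L_f ⊗_s L_g, ord ≤ 1·2.
h=∫₀ˣh₀: take L = L₀·Dx.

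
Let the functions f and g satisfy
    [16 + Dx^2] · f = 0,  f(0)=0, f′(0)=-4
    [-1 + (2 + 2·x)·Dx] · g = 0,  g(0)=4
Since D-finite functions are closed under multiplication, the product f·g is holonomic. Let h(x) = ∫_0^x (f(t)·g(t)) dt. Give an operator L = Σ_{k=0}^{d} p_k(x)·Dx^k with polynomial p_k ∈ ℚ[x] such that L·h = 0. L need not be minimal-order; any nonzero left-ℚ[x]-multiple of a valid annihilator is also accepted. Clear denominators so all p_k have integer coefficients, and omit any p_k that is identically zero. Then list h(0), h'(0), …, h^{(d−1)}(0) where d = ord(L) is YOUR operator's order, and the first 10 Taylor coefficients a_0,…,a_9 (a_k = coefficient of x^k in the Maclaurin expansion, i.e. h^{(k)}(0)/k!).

L = (67 + 128·x + 64·x^2)·Dx + (-4 - 4·x)·Dx^2 + (4 + 8·x + 4·x^2)·Dx^3  (order 3).
h: a_k = 0, 0, -8, -8/3, 67/6, 61/15, -4661/720, -1187/560, 64235/32256, 212773/362880, …
ICs: h(0) = 0, h′(0) = 0, h′′(0) = -16.

f: a_k = 0, -4, 0, 32/3, 0, -128/15, 0, 1024/315, 0, -2048/2835, …
g: a_k = 4, 2, -1/2, 1/4, -5/32, 7/64, -21/256, 33/512, -429/8192, 715/16384, …
Product ⇒ symmetric product L₀, ord ≤ 2.
∫: right-multiply L₀ by Dx.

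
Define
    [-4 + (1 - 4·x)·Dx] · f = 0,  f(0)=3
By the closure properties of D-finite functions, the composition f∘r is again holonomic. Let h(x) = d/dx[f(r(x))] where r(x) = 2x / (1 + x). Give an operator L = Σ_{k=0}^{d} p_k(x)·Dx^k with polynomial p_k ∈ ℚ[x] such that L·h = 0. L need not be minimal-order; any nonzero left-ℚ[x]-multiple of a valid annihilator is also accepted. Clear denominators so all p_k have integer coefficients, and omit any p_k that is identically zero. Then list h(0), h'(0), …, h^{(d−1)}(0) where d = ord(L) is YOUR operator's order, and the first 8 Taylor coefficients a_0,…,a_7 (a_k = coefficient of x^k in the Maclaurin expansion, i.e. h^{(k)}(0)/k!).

f: a_k = 3, 12, 48, 192, 768, 3072, 12288, 49152, …
f∘r: x↦r, Dx↦Dx/r' in L_f ⇒ L₀.
Derive L from L₀ (diff closure).
L = 14 + (-1 + 7·x)·Dx  (order 1).
h: a_k = 24, 336, 3528, 32928, 288120, 2420208, 19765032, 158120256, …
ICs: h(0) = 24.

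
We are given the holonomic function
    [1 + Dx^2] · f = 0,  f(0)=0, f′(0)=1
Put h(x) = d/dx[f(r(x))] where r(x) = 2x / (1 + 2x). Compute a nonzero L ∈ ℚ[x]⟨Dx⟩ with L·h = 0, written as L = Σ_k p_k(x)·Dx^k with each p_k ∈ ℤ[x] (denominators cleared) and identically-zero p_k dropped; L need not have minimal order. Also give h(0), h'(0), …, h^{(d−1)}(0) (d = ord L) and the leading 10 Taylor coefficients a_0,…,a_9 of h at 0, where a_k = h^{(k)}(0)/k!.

L = (28 + 96·x + 96·x^2) + (12 + 72·x + 144·x^2 + 96·x^3)·Dx + (1 + 8·x + 24·x^2 + 32·x^3 + 16·x^4)·Dx^2  (order 2).
h: a_k = 2, -8, 20, -32, 4/3, 240, -55448/45, 203648/45, -896716/63, 2558960/63, …
ICs: h(0) = 2, h′(0) = -8.

f: a_k = 0, 1, 0, -1/6, 0, 1/120, 0, -1/5040, 0, 1/362880, …
Change of var in L_f (x↦r) gives L₀.
Differentiate: ansatz ord ≤ ord L₀ ⇒ L.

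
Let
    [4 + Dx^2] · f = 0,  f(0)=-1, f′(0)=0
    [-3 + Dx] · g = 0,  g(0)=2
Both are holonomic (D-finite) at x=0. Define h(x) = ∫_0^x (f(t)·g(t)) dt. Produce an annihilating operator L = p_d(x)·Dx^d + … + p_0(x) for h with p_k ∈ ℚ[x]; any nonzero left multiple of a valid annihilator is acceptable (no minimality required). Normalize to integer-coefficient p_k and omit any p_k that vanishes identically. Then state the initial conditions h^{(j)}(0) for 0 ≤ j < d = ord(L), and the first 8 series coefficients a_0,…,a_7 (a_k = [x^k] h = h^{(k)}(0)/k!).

L = 13·Dx - 6·Dx^2 + Dx^3  (order 3).
h: a_k = 0, -2, -3, -5/3, 3/4, 119/60, 199/120, 407/504, …
ICs: h(0) = 0, h′(0) = -2, h′′(0) = -6.

f: a_k = -1, 0, 2, 0, -2/3, 0, 4/45, 0, …
g: a_k = 2, 6, 9, 9, 27/4, 81/20, 81/40, 243/280, …
h₀=f·g: eliminate ⇒ L₀, order ≤ 2·1.
h=∫₀ˣh₀: take L = L₀·Dx.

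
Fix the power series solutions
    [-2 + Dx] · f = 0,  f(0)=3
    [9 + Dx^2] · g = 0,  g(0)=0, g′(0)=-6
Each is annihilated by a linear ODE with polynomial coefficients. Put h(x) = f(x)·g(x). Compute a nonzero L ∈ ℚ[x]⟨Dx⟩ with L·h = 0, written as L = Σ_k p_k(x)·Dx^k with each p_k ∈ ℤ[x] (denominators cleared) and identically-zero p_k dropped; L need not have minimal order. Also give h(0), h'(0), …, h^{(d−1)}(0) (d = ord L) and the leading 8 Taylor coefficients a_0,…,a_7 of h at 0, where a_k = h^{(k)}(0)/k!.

f: a_k = 3, 6, 6, 4, 2, 4/5, 4/15, 8/105, …
g: a_k = 0, -6, 0, 9, 0, -81/20, 0, 243/280, …
Product ⇒ symmetric product L₀, ord ≤ 2.
L = 13 - 4·Dx + Dx^2  (order 2).
h: a_k = 0, -18, -36, -9, 30, 597/20, 69/10, -1483/280, …
ICs: h(0) = 0, h′(0) = -18.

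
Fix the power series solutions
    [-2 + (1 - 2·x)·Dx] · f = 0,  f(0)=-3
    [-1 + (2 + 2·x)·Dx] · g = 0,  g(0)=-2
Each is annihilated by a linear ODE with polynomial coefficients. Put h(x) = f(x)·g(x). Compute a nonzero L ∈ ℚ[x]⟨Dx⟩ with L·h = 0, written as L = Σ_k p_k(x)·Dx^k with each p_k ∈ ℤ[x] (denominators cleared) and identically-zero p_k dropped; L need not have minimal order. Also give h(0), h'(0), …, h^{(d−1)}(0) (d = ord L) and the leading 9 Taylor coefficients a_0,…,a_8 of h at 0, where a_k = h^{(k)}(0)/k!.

f: a_k = -3, -6, -12, -24, -48, -96, -192, -384, -768, …
g: a_k = -2, -1, 1/4, -1/8, 5/64, -7/128, 21/512, -33/1024, 429/16384, …
Sym-product of L_f,L_g gives L₀ (≤ ord 1).
L = (5 + 2·x) + (-2 + 2·x + 4·x^2)·Dx  (order 1).
h: a_k = 6, 15, 117/4, 471/8, 7521/64, 30105/128, 240777/512, 963207/1024, 30821337/16384, …
ICs: h(0) = 6.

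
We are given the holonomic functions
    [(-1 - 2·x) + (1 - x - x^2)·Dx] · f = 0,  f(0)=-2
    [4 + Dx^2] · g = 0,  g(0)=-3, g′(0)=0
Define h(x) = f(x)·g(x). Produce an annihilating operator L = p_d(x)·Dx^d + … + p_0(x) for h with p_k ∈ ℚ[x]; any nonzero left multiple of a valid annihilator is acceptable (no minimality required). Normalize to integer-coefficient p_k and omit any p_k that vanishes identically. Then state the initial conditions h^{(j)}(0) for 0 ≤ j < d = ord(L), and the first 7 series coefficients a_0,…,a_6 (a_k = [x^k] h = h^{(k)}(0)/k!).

f: a_k = -2, -2, -4, -6, -10, -16, -26, …
g: a_k = -3, 0, 6, 0, -2, 0, 4/15, …
Product ⇒ symmetric product L₀, ord ≤ 2.
L = (-2 + 4·x + 4·x^2) + (2 + 4·x)·Dx + (-1 + x + x^2)·Dx^2  (order 2).
h: a_k = 6, 6, 0, 6, 10, 16, 382/15, …
ICs: h(0) = 6, h′(0) = 6.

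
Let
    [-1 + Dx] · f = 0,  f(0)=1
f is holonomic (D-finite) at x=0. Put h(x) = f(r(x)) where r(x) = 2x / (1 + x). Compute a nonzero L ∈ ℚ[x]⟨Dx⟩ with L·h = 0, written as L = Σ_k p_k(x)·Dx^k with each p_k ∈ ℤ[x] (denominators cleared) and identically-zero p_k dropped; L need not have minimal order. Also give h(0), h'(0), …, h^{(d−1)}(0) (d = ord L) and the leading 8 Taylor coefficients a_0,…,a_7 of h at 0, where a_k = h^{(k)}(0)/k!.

f: a_k = 1, 1, 1/2, 1/6, 1/24, 1/120, 1/720, 1/5040, …
Substitute x→r, Dx→(1/r')Dx; clear ⇒ L₀.
L = -2 + (1 + 2·x + x^2)·Dx  (order 1).
h: a_k = 1, 2, 0, -2/3, 2/3, -2/5, 4/45, 10/63, …
ICs: h(0) = 1.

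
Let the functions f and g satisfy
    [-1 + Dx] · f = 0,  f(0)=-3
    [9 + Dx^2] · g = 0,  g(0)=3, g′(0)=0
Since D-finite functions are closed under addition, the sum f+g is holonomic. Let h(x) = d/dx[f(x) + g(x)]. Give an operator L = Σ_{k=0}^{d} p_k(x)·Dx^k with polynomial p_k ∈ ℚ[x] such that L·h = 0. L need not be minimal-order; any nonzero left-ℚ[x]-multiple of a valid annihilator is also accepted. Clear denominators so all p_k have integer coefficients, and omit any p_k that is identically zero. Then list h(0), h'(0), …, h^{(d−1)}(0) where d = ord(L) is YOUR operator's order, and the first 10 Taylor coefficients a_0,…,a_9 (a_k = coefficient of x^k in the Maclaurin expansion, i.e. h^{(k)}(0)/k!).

f: a_k = -3, -3, -3/2, -1/2, -1/8, -1/40, -1/240, -1/1680, -1/13440, -1/120960, …
g: a_k = 3, 0, -27/2, 0, 81/8, 0, -243/80, 0, 2187/4480, 0, …
Weyl lclm of L_f,L_g ⇒ L₀ (ord ≤ 3).
h=h₀': d/dx-closure on L₀ ⇒ L.
L = 9 - 9·Dx + Dx^2 - Dx^3  (order 3).
h: a_k = -3, -30, -3/2, 40, -1/8, -73/4, -1/240, 82/21, -1/13440, -5905/12096, …
ICs: h(0) = -3, h′(0) = -30, h′′(0) = -3.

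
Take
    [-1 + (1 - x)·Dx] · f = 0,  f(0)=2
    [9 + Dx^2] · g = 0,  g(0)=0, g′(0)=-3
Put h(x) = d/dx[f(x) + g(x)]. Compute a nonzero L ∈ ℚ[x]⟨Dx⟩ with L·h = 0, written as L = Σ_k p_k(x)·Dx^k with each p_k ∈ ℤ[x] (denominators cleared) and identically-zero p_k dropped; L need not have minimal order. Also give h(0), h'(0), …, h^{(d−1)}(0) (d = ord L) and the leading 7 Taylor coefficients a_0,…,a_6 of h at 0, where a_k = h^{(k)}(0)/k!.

f: a_k = 2, 2, 2, 2, 2, 2, 2, …
g: a_k = 0, -3, 0, 9/2, 0, -81/40, 0, …
Sum ⇒ L₀ = lclm(L_f,L_g) in ℚ(x)⟨Dx⟩.
Derive L from L₀ (diff closure).
L = (126 - 108·x + 54·x^2) + (-45 + 99·x - 81·x^2 + 27·x^3)·Dx + (14 - 12·x + 6·x^2)·Dx^2 + (-5 + 11·x - 9·x^2 + 3·x^3)·Dx^3  (order 3).
h: a_k = -1, 4, 39/2, 8, -1/8, 12, 1363/80, …
ICs: h(0) = -1, h′(0) = 4, h′′(0) = 39.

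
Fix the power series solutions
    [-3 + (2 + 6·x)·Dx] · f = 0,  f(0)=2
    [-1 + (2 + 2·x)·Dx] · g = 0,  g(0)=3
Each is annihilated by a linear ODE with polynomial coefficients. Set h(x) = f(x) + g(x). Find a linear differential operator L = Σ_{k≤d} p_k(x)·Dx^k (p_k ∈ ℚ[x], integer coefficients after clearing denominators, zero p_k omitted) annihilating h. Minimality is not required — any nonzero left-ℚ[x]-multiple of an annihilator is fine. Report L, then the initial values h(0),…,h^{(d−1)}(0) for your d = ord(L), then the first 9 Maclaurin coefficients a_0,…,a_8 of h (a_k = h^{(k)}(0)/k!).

f: a_k = 2, 3, -9/4, 27/8, -405/64, 1701/128, -15309/512, 72171/1024, -2814669/16384, …
g: a_k = 3, 3/2, -3/8, 3/16, -15/128, 21/256, -63/1024, 99/2048, -1287/32768, …
Sum ⇒ L₀ = lclm(L_f,L_g) in ℚ(x)⟨Dx⟩.
L = -3 + (8 + 12·x)·Dx + (4 + 16·x + 12·x^2)·Dx^2  (order 2).
h: a_k = 5, 9/2, -21/8, 57/16, -825/128, 3423/256, -30681/1024, 144441/2048, -5630625/32768, …
ICs: h(0) = 5, h′(0) = 9/2.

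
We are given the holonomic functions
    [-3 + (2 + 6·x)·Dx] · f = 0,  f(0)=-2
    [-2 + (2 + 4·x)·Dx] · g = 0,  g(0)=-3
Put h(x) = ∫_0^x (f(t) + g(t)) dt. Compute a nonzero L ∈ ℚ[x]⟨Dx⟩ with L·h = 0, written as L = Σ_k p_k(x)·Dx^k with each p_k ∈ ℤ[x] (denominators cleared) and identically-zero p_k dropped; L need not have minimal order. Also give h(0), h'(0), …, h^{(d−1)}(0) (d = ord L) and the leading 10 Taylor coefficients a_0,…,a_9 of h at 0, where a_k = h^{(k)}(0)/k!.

L = -3·Dx + (5 + 12·x)·Dx^2 + (2 + 10·x + 12·x^2)·Dx^3  (order 3).
h: a_k = 0, -5, -3, 5/4, -39/32, 105/64, -679/256, 2475/512, -78507/8192, 331045/16384, …
ICs: h(0) = 0, h′(0) = -5, h′′(0) = -6.

f: a_k = -2, -3, 9/4, -27/8, 405/64, -1701/128, 15309/512, -72171/1024, 2814669/16384, -14073345/32768, …
g: a_k = -3, -3, 3/2, -3/2, 15/8, -21/8, 63/16, -99/16, 1287/128, -2145/128, …
Weyl lclm of L_f,L_g ⇒ L₀ (ord ≤ 2).
h=∫h₀ ⇒ L = L₀·Dx.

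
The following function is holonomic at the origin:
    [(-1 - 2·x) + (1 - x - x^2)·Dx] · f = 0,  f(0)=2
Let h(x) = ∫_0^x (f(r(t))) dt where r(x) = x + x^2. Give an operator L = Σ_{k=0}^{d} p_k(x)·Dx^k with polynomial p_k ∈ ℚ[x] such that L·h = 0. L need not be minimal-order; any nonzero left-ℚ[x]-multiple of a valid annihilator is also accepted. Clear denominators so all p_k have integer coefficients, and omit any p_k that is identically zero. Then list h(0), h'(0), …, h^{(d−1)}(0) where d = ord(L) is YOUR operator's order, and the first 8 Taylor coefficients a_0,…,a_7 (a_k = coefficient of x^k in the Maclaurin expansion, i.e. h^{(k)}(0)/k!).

f: a_k = 2, 2, 4, 6, 10, 16, 26, 42, …
f∘r: x↦r, Dx↦Dx/r' in L_f ⇒ L₀.
∫: right-multiply L₀ by Dx.
L = (1 + 4·x + 6·x^2 + 4·x^3)·Dx + (-1 + x + 2·x^2 + 2·x^3 + x^4)·Dx^2  (order 2).
h: a_k = 0, 2, 1, 2, 7/2, 32/5, 37/3, 172/7, …
ICs: h(0) = 0, h′(0) = 2.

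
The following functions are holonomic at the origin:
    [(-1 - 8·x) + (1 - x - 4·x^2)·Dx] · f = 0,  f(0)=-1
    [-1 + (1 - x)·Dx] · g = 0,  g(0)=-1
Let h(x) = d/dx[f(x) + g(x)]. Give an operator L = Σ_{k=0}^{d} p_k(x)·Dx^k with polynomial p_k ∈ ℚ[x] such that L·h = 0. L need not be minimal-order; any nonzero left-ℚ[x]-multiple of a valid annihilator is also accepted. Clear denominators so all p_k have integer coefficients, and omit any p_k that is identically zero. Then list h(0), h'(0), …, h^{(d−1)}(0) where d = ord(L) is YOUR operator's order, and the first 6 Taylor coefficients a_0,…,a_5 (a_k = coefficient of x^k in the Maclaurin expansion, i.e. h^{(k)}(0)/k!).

L = (-6 - 96·x - 384·x^3 + 96·x^4) + (6 + 42·x - 24·x^2 + 144·x^3 - 372·x^4 + 96·x^5)·Dx + (-1 + 2·x - 9·x^2 + 24·x^3 + 28·x^4 - 60·x^5 + 16·x^6)·Dx^2  (order 2).
h: a_k = -2, -12, -30, -120, -330, -1092, …
ICs: h(0) = -2, h′(0) = -12.

f: a_k = -1, -1, -5, -9, -29, -65, …
g: a_k = -1, -1, -1, -1, -1, -1, …
f+g: L₀ = lclm(L_f,L_g), ord ≤ 1+1.
Differentiate: ansatz ord ≤ ord L₀ ⇒ L.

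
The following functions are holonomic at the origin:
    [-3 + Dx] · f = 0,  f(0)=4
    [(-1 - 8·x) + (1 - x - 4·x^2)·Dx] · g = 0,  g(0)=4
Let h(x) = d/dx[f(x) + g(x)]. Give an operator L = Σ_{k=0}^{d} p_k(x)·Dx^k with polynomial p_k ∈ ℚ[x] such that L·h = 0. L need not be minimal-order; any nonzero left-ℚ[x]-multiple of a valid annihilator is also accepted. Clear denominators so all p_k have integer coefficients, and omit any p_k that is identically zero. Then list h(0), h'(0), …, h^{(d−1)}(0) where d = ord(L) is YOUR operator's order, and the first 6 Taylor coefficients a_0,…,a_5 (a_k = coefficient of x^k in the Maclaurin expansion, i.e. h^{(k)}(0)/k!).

L = (72 + 1314·x + 1440·x^2 + 6336·x^3 + 3456·x^4) + (-45 - 426·x - 783·x^2 - 1968·x^3 + 720·x^4 + 1152·x^5)·Dx + (7 - 4·x + 101·x^2 - 48·x^3 - 624·x^4 - 384·x^5)·Dx^2  (order 2).
h: a_k = 16, 76, 162, 518, 2681/2, 43683/10, …
ICs: h(0) = 16, h′(0) = 76.

f: a_k = 4, 12, 18, 18, 27/2, 81/10, …
g: a_k = 4, 4, 20, 36, 116, 260, …
f+g: L₀ = lclm(L_f,L_g), ord ≤ 1+1.
h=h₀': d/dx-closure on L₀ ⇒ L.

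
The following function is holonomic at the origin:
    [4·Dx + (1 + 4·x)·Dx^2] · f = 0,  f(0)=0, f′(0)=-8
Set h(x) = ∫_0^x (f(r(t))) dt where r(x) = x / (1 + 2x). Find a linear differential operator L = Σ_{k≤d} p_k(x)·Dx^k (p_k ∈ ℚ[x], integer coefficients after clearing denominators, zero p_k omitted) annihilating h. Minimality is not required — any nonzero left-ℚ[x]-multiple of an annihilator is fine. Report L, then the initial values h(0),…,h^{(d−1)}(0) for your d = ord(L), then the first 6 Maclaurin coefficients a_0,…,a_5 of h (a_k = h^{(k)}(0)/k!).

f: a_k = 0, -8, 16, -128/3, 128, -2048/5, …
Change of var in L_f (x↦r) gives L₀.
h=∫h₀ ⇒ L = L₀·Dx.
L = (8 + 24·x)·Dx^2 + (1 + 8·x + 12·x^2)·Dx^3  (order 3).
h: a_k = 0, 0, -4, 32/3, -104/3, 128, …
ICs: h(0) = 0, h′(0) = 0, h′′(0) = -8.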